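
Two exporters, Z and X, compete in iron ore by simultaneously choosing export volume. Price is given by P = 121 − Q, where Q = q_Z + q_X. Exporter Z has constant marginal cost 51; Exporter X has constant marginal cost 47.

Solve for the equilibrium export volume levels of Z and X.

Exporter Z's profit: π = q_Z(121 − (q_Z + q_X)) − 51q_Z.
∂π/∂q_Z = 70 − 2q_Z − q_X = 0, so q_Z = 35 − 0.5q_X.
By the same steps for X: q_X = 37 − 0.5q_Z.
Substituting the second reaction function into the first: q_Z = 35 − 0.5(37 − 0.5q_Z), which gives 0.75q_Z = 16.5 ⇒ q_Z = 22.
Then q_X = 37 − 0.5·22 = 26.

22, 26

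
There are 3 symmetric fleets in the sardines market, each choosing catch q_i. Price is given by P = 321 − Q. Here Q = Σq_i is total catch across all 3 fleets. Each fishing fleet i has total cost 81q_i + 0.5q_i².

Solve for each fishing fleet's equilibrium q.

A representative fishing fleet's profit is π_i = q_i(321 − Q) − 81q_i − 0.5q_i², with Q = q_i + Σ_{j≠i} q_j.
First-order condition: 240 − 3q_i − Σ_{j≠i} q_j = 0.
Imposing symmetry (q_j = q for all j) turns Σ_{j≠i} q_j into 2q, so 240 = 5q and q = 48.

48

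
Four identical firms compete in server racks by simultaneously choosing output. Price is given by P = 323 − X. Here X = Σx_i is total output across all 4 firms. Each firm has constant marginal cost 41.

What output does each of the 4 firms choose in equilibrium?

A representative firm's profit is π_i = x_i(323 − X) − 41x_i, with X = x_i + Σ_{j≠i} x_j.
First-order condition: 282 − 2x_i − Σ_{j≠i} x_j = 0.
Imposing symmetry (x_j = x for all j) turns Σ_{j≠i} x_j into 3x, so 282 = 5x and x = 56.4.

56.4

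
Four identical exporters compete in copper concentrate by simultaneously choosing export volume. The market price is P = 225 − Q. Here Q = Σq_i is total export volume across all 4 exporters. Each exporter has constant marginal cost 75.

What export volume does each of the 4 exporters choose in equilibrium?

A representative exporter's profit is π_i = q_i(225 − Q) − 75q_i, with Q = q_i + Σ_{j≠i} q_j.
First-order condition: 150 − 2q_i − Σ_{j≠i} q_j = 0.
Imposing symmetry (q_j = q for all j) turns Σ_{j≠i} q_j into 3q, so 150 = 5q and q = 30.

30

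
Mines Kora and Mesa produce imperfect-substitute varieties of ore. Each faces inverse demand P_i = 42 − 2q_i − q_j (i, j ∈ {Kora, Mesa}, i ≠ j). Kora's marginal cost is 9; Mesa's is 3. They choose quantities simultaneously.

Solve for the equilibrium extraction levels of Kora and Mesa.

6.2, 8.2

Mine Kora's profit: π = q_{Kora}(42 − 2q_{Kora} − q_{Mesa}) − 9q_{Kora}.
∂π/∂q_{Kora} = 33 − 4q_{Kora} − q_{Mesa} = 0 ⇒ q_{Kora} = 8.25 − 0.25q_{Mesa}.
Similarly q_{Mesa} = 9.75 − 0.25q_{Kora}.
Solving the two reaction functions simultaneously: (1 − (−0.25)(−0.25))q_{Kora} = 8.25 − 0.25·9.75, so 0.9375q_{Kora} = 5.8125 and q_{Kora} = 6.2.
Then q_{Mesa} = 9.75 − 0.25·6.2 = 8.2.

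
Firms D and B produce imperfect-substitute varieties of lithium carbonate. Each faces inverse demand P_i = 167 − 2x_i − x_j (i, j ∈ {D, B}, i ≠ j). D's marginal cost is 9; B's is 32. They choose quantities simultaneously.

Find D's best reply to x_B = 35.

30.75

Firm D's profit: π = x_D(167 − 2x_D − x_B) − 9x_D.
∂π/∂x_D = 158 − 4x_D − x_B = 0 ⇒ x_D = 39.5 − 0.25x_B.
At x_B = 35: x_D = 39.5 − 0.25·35 = 30.75.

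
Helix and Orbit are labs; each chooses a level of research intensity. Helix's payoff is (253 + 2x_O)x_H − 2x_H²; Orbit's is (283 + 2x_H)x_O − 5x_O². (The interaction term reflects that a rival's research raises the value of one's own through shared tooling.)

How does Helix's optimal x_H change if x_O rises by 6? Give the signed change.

3

Expanding Helix's payoff: 253x_H + 2x_Ox_H − 2x_H².
∂π/∂x_H = 253 + 2x_O − 4x_H = 0, so x_H = 63.25 + 0.5x_O.
The reaction-function slope is 0.5, so a 6-unit rise in x_O moves x_H by 0.5 × 6 = 3. Helix's best response rises — the actions are strategic complements.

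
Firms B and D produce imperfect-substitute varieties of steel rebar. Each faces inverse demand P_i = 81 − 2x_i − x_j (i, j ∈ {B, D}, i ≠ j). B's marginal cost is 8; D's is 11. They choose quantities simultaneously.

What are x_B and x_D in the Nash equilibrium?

Firm B's profit: π = x_B(81 − 2x_B − x_D) − 8x_B.
∂π/∂x_B = 73 − 4x_B − x_D = 0 ⇒ x_B = 18.25 − 0.25x_D.
Similarly x_D = 17.5 − 0.25x_B.
Solving the two reaction functions simultaneously: (1 − (−0.25)(−0.25))x_B = 18.25 − 0.25·17.5, so 0.9375x_B = 13.875 and x_B = 14.8.
Then x_D = 17.5 − 0.25·14.8 = 13.8.

14.8, 13.8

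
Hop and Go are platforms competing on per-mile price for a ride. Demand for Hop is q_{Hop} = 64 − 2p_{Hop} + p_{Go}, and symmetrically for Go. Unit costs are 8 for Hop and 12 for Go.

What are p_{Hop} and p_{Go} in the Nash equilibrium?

Hop's profit: π = (p_{Hop} − 8)(64 − 2p_{Hop} + p_{Go}).
∂π/∂p_{Hop} = 80 − 4p_{Hop} + p_{Go} = 0 ⇒ p_{Hop} = 20 + 0.25p_{Go}.
Similarly p_{Go} = 22 + 0.25p_{Hop}.
Plugging p_{Go} into Hop's best response: p_{Hop} = 20 + 0.25(22 + 0.25p_{Hop}) ⇒ 0.9375p_{Hop} = 25.5, so p_{Hop} = 27.2.
Then p_{Go} = 22 + 0.25·27.2 = 28.8.

27.2, 28.8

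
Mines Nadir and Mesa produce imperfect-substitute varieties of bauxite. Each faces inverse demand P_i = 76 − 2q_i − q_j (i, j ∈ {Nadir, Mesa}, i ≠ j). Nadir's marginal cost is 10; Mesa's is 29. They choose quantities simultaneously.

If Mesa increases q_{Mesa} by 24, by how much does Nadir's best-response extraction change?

-6

Mine Nadir's profit: π = q_{Nadir}(76 − 2q_{Nadir} − q_{Mesa}) − 10q_{Nadir}.
∂π/∂q_{Nadir} = 66 − 4q_{Nadir} − q_{Mesa} = 0 ⇒ q_{Nadir} = 16.5 − 0.25q_{Mesa}.
The reaction-function slope is −0.25, so a 24-unit rise in q_{Mesa} moves q_{Nadir} by −0.25 × 24 = −6. Nadir's best response falls — the actions are strategic substitutes.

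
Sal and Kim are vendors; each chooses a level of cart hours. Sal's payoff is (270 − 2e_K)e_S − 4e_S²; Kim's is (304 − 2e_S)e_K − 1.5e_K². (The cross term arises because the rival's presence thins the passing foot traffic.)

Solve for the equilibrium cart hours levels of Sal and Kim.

Expanding Sal's payoff: 270e_S − 2e_Ke_S − 4e_S².
∂π/∂e_S = 270 − 2e_K − 8e_S = 0, so e_S = 33.75 − 0.25e_K.
Likewise for Kim: e_K = 304/3 − (2/3)e_S.
Solving the two reaction functions simultaneously: (1 − (−0.25)(−2/3))e_S = 33.75 − 0.25·(304/3), so (5/6)e_S = 101/12 and e_S = 10.1.
Then e_K = 304/3 − (2/3)·10.1 = 94.6.

10.1, 94.6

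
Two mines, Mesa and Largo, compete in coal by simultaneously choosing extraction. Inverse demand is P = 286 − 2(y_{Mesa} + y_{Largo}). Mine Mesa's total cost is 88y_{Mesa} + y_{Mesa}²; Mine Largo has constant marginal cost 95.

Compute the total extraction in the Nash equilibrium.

Mine Mesa's profit: π = y_{Mesa}(286 − 2(y_{Mesa} + y_{Largo})) − 88y_{Mesa} − y_{Mesa}².
∂π/∂y_{Mesa} = 198 − 6y_{Mesa} − 2y_{Largo} = 0, so y_{Mesa} = 33 − (1/3)y_{Largo}.
For Largo: ∂π/∂y_{Largo} = 191 − 4y_{Largo} − 2y_{Mesa} = 0 ⇒ y_{Largo} = 47.75 − 0.5y_{Mesa}.
Substituting the second reaction function into the first: y_{Mesa} = 33 − (1/3)(47.75 − 0.5y_{Mesa}), which gives (5/6)y_{Mesa} = 205/12 ⇒ y_{Mesa} = 20.5.
Then y_{Largo} = 47.75 − 0.5·20.5 = 37.5.
Total extraction: 20.5 + 37.5 = 58.

58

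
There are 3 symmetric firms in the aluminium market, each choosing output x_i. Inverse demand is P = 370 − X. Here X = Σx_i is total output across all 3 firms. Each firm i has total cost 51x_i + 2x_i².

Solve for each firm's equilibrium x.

A representative firm's profit is π_i = x_i(370 − X) − 51x_i − 2x_i², with X = x_i + Σ_{j≠i} x_j.
First-order condition: 319 − 6x_i − Σ_{j≠i} x_j = 0.
In a symmetric equilibrium every firm chooses the same x, so Σ_{j≠i} x_j = 2x. The condition becomes 319 − 8x = 0, giving x = 319/8 = 39.875.

39.875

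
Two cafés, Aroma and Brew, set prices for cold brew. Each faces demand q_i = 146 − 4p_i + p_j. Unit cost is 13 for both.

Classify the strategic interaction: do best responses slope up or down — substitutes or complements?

strategic complements

Aroma's profit: π = (p_{Aroma} − 13)(146 − 4p_{Aroma} + p_{Brew}).
∂π/∂p_{Aroma} = 198 − 8p_{Aroma} + p_{Brew} = 0 ⇒ p_{Aroma} = 24.75 + 0.125p_{Brew}.
The best-response slope dp_{Aroma}/dp_{Brew} = 0.125 > 0: the reaction function is upward-sloping, so the choices are strategic complements.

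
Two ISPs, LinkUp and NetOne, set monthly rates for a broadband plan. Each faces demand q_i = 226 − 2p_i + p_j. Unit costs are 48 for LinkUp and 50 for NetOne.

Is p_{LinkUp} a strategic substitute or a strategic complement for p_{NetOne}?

strategic complements

LinkUp's profit: π = (p_{LinkUp} − 48)(226 − 2p_{LinkUp} + p_{NetOne}).
∂π/∂p_{LinkUp} = 322 − 4p_{LinkUp} + p_{NetOne} = 0 ⇒ p_{LinkUp} = 80.5 + 0.25p_{NetOne}.
The best-response slope dp_{LinkUp}/dp_{NetOne} = 0.25 > 0: the reaction function is upward-sloping, so the choices are strategic complements.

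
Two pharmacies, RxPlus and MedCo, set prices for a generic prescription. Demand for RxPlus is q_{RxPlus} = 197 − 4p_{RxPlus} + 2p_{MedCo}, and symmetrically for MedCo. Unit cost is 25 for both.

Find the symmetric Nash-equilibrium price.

RxPlus's profit: π = (p_{RxPlus} − 25)(197 − 4p_{RxPlus} + 2p_{MedCo}).
∂π/∂p_{RxPlus} = 297 − 8p_{RxPlus} + 2p_{MedCo} = 0 ⇒ p_{RxPlus} = 37.125 + 0.25p_{MedCo}.
The game is symmetric, so in equilibrium p_{MedCo} = p_{RxPlus}: the reaction function gives 0.75p_{RxPlus} = 37.125, hence p_{RxPlus} = 49.5.

49.5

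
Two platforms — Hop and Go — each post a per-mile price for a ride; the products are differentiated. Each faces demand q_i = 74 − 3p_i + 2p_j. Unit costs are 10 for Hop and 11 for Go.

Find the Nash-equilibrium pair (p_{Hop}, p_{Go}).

26.1875, 26.5625

Hop's profit: π = (p_{Hop} − 10)(74 − 3p_{Hop} + 2p_{Go}).
∂π/∂p_{Hop} = 104 − 6p_{Hop} + 2p_{Go} = 0 ⇒ p_{Hop} = 52/3 + (1/3)p_{Go}.
Similarly p_{Go} = 107/6 + (1/3)p_{Hop}.
Solving the two reaction functions simultaneously: (1 − (1/3)(1/3))p_{Hop} = 52/3 + (1/3)·(107/6), so (8/9)p_{Hop} = 419/18 and p_{Hop} = 26.1875.
Then p_{Go} = 107/6 + (1/3)·26.1875 = 26.5625.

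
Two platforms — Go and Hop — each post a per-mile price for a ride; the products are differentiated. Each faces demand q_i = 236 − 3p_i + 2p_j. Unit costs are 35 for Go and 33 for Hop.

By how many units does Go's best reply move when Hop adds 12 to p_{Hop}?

4

Go's profit: π = (p_{Go} − 35)(236 − 3p_{Go} + 2p_{Hop}).
∂π/∂p_{Go} = 341 − 6p_{Go} + 2p_{Hop} = 0 ⇒ p_{Go} = 341/6 + (1/3)p_{Hop}.
The reaction-function slope is 1/3, so a 12-unit rise in p_{Hop} moves p_{Go} by 1/3 × 12 = 4. Go's best response rises — the actions are strategic complements.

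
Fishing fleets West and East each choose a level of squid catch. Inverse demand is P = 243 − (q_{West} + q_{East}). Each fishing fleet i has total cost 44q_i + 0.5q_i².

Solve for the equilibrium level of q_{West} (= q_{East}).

49.75

Fishing fleet West's profit: π = q_{West}(243 − (q_{West} + q_{East})) − 44q_{West} − 0.5q_{West}².
∂π/∂q_{West} = 199 − 3q_{West} − q_{East} = 0, so q_{West} = 199/3 − (1/3)q_{East}.
By symmetry q_{East} = q_{West}; substituting into the reaction function, (4/3)q_{West} = 199/3 and q_{West} = 49.75.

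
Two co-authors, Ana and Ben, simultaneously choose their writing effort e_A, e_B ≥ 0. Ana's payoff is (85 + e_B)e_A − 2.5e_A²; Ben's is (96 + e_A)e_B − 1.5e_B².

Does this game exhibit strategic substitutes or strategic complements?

strategic complements

Expanding Ana's payoff: 85e_A + e_Be_A − 2.5e_A².
∂π/∂e_A = 85 + e_B − 5e_A = 0, so e_A = 17 + 0.2e_B.
The best-response slope de_A/de_B = 0.2 > 0: the reaction function is upward-sloping, so the choices are strategic complements.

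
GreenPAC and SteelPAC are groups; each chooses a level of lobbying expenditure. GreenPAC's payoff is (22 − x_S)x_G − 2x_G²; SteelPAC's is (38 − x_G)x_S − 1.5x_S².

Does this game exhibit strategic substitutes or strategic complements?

Expanding GreenPAC's payoff: 22x_G − x_Sx_G − 2x_G².
∂π/∂x_G = 22 − x_S − 4x_G = 0, so x_G = 5.5 − 0.25x_S.
The best-response slope dx_G/dx_S = −0.25 < 0: the reaction function is downward-sloping, so the choices are strategic substitutes.

strategic substitutes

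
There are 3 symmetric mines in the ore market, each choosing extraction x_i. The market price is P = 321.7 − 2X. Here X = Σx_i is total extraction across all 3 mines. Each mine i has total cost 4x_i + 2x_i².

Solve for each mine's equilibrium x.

A representative mine's profit is π_i = x_i(321.7 − 2X) − 4x_i − 2x_i², with X = x_i + Σ_{j≠i} x_j.
First-order condition: 317.7 − 8x_i − 2Σ_{j≠i} x_j = 0.
With identical mines, set every x_j = x: then 317.7 − 8x − 4x = 0, i.e. x = 317.7/12 = 26.475.

26.475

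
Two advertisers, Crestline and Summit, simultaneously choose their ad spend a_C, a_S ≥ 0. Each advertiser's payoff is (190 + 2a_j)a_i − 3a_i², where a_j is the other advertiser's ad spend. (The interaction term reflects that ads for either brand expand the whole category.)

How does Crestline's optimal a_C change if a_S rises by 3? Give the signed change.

1

Crestline's payoff is (190 + 2a_S)a_C − 3a_C².
∂π/∂a_C = 190 + 2a_S − 6a_C = 0, so a_C = 95/3 + (1/3)a_S.
The reaction-function slope is 1/3, so a 3-unit rise in a_S moves a_C by 1/3 × 3 = 1. Crestline's best response rises — the actions are strategic complements.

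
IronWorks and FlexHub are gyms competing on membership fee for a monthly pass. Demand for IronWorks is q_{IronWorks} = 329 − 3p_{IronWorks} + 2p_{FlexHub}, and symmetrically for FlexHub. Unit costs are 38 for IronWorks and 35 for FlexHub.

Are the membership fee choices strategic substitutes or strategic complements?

strategic complements

IronWorks's profit: π = (p_{IronWorks} − 38)(329 − 3p_{IronWorks} + 2p_{FlexHub}).
∂π/∂p_{IronWorks} = 443 − 6p_{IronWorks} + 2p_{FlexHub} = 0 ⇒ p_{IronWorks} = 443/6 + (1/3)p_{FlexHub}.
The best-response slope dp_{IronWorks}/dp_{FlexHub} = 1/3 > 0: the reaction function is upward-sloping, so the choices are strategic complements.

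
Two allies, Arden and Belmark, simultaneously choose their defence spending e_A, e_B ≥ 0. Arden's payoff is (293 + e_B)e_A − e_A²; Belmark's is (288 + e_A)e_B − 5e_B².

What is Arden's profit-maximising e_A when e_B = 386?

Expanding Arden's payoff: 293e_A + e_Be_A − e_A².
∂π/∂e_A = 293 + e_B − 2e_A = 0, so e_A = 146.5 + 0.5e_B.
At e_B = 386: e_A = 146.5 + 0.5·386 = 339.5.

339.5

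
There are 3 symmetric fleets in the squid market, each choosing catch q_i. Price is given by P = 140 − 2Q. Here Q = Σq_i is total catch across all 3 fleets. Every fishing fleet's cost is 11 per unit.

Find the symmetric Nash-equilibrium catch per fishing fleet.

16.125

A representative fishing fleet's profit is π_i = q_i(140 − 2Q) − 11q_i, with Q = q_i + Σ_{j≠i} q_j.
First-order condition: 129 − 4q_i − 2Σ_{j≠i} q_j = 0.
In a symmetric equilibrium every fishing fleet chooses the same q, so Σ_{j≠i} q_j = 2q. The condition becomes 129 − 8q = 0, giving q = 129/8 = 16.125.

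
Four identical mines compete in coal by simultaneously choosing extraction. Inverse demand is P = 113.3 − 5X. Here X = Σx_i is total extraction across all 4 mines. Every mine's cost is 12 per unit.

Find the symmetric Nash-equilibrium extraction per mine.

A representative mine's profit is π_i = x_i(113.3 − 5X) − 12x_i, with X = x_i + Σ_{j≠i} x_j.
First-order condition: 101.3 − 10x_i − 5Σ_{j≠i} x_j = 0.
With identical mines, set every x_j = x: then 101.3 − 10x − 15x = 0, i.e. x = 101.3/25 = 4.052.

4.052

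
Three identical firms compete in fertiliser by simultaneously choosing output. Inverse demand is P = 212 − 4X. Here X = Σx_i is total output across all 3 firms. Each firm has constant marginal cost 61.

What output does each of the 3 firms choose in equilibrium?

A representative firm's profit is π_i = x_i(212 − 4X) − 61x_i, with X = x_i + Σ_{j≠i} x_j.
First-order condition: 151 − 8x_i − 4Σ_{j≠i} x_j = 0.
In a symmetric equilibrium every firm chooses the same x, so Σ_{j≠i} x_j = 2x. The condition becomes 151 − 16x = 0, giving x = 151/16 = 9.4375.

9.4375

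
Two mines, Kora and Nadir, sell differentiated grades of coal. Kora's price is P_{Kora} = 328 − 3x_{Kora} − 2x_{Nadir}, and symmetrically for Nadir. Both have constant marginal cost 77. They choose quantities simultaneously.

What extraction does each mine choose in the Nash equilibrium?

31.375

Mine Kora's profit: π = x_{Kora}(328 − 3x_{Kora} − 2x_{Nadir}) − 77x_{Kora}.
∂π/∂x_{Kora} = 251 − 6x_{Kora} − 2x_{Nadir} = 0 ⇒ x_{Kora} = 251/6 − (1/3)x_{Nadir}.
The game is symmetric, so in equilibrium x_{Nadir} = x_{Kora}: the reaction function gives (4/3)x_{Kora} = 251/6, hence x_{Kora} = 31.375.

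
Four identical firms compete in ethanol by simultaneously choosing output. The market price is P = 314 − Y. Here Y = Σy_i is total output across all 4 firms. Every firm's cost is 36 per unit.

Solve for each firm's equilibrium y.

55.6

A representative firm's profit is π_i = y_i(314 − Y) − 36y_i, with Y = y_i + Σ_{j≠i} y_j.
First-order condition: 278 − 2y_i − Σ_{j≠i} y_j = 0.
With identical firms, set every y_j = y: then 278 − 2y − 3y = 0, i.e. y = 278/5 = 55.6.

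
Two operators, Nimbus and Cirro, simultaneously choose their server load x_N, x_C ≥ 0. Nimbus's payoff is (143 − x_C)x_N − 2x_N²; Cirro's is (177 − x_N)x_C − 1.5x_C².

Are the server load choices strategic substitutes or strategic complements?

strategic substitutes

Expanding Nimbus's payoff: 143x_N − x_Cx_N − 2x_N².
∂π/∂x_N = 143 − x_C − 4x_N = 0, so x_N = 35.75 − 0.25x_C.
The best-response slope dx_N/dx_C = −0.25 < 0: the reaction function is downward-sloping, so the choices are strategic substitutes.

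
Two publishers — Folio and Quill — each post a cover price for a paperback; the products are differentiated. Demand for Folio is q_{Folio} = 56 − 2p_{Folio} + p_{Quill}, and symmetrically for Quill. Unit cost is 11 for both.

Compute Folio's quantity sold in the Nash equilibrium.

Folio's profit: π = (p_{Folio} − 11)(56 − 2p_{Folio} + p_{Quill}).
∂π/∂p_{Folio} = 78 − 4p_{Folio} + p_{Quill} = 0 ⇒ p_{Folio} = 19.5 + 0.25p_{Quill}.
The game is symmetric, so in equilibrium p_{Quill} = p_{Folio}: the reaction function gives 0.75p_{Folio} = 19.5, hence p_{Folio} = 26.
q_{Folio} = 56 − 2·26 + 26 = 30.

30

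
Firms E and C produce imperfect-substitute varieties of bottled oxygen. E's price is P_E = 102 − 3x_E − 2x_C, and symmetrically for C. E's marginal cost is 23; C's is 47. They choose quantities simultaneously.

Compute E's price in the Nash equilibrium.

57.125

Firm E's profit: π = x_E(102 − 3x_E − 2x_C) − 23x_E.
∂π/∂x_E = 79 − 6x_E − 2x_C = 0 ⇒ x_E = 79/6 − (1/3)x_C.
Similarly x_C = 55/6 − (1/3)x_E.
Plugging x_C into E's best response: x_E = 79/6 − (1/3)(55/6 − (1/3)x_E) ⇒ (8/9)x_E = 91/9, so x_E = 11.375.
Then x_C = 55/6 − (1/3)·11.375 = 5.375.
P_E = 102 − 3·11.375 − 2·5.375 = 57.125.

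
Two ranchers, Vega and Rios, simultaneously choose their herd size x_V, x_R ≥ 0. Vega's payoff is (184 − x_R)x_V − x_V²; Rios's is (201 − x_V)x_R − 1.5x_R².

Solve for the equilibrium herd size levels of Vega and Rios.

70.2, 43.6

Expanding Vega's payoff: 184x_V − x_Rx_V − x_V².
∂π/∂x_V = 184 − x_R − 2x_V = 0, so x_V = 92 − 0.5x_R.
Likewise for Rios: x_R = 67 − (1/3)x_V.
Plugging x_R into Vega's best response: x_V = 92 − 0.5(67 − (1/3)x_V) ⇒ (5/6)x_V = 58.5, so x_V = 70.2.
Then x_R = 67 − (1/3)·70.2 = 43.6.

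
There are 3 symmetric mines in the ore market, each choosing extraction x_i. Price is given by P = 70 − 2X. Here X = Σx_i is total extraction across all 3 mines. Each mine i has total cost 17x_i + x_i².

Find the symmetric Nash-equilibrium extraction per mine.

A representative mine's profit is π_i = x_i(70 − 2X) − 17x_i − x_i², with X = x_i + Σ_{j≠i} x_j.
First-order condition: 53 − 6x_i − 2Σ_{j≠i} x_j = 0.
With identical mines, set every x_j = x: then 53 − 6x − 4x = 0, i.e. x = 53/10 = 5.3.

5.3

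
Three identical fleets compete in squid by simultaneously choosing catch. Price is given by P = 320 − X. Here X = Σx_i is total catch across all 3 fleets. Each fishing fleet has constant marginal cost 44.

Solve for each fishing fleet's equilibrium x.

69

A representative fishing fleet's profit is π_i = x_i(320 − X) − 44x_i, with X = x_i + Σ_{j≠i} x_j.
First-order condition: 276 − 2x_i − Σ_{j≠i} x_j = 0.
In a symmetric equilibrium every fishing fleet chooses the same x, so Σ_{j≠i} x_j = 2x. The condition becomes 276 − 4x = 0, giving x = 276/4 = 69.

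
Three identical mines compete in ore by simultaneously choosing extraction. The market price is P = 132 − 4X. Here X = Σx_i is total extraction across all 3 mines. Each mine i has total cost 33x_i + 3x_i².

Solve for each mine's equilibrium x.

A representative mine's profit is π_i = x_i(132 − 4X) − 33x_i − 3x_i², with X = x_i + Σ_{j≠i} x_j.
First-order condition: 99 − 14x_i − 4Σ_{j≠i} x_j = 0.
In a symmetric equilibrium every mine chooses the same x, so Σ_{j≠i} x_j = 2x. The condition becomes 99 − 22x = 0, giving x = 99/22 = 4.5.

4.5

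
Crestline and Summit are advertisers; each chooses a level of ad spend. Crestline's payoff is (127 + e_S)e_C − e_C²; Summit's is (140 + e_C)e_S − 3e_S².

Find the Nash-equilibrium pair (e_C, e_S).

82, 37

Expanding Crestline's payoff: 127e_C + e_Se_C − e_C².
∂π/∂e_C = 127 + e_S − 2e_C = 0, so e_C = 63.5 + 0.5e_S.
Likewise for Summit: e_S = 70/3 + (1/6)e_C.
Solving the two reaction functions simultaneously: (1 − (0.5)(1/6))e_C = 63.5 + 0.5·(70/3), so (11/12)e_C = 451/6 and e_C = 82.
Then e_S = 70/3 + (1/6)·82 = 37.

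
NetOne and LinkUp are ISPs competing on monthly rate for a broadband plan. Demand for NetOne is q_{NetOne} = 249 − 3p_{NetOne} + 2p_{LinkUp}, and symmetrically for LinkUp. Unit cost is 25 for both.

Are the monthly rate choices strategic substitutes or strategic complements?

NetOne's profit: π = (p_{NetOne} − 25)(249 − 3p_{NetOne} + 2p_{LinkUp}).
∂π/∂p_{NetOne} = 324 − 6p_{NetOne} + 2p_{LinkUp} = 0 ⇒ p_{NetOne} = 54 + (1/3)p_{LinkUp}.
The best-response slope dp_{NetOne}/dp_{LinkUp} = 1/3 > 0: the reaction function is upward-sloping, so the choices are strategic complements.

strategic complements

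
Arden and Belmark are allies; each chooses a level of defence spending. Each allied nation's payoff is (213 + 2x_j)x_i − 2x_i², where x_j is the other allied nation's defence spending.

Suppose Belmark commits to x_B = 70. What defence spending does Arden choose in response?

Arden's payoff is (213 + 2x_B)x_A − 2x_A².
∂π/∂x_A = 213 + 2x_B − 4x_A = 0, so x_A = 53.25 + 0.5x_B.
At x_B = 70: x_A = 53.25 + 0.5·70 = 88.25.

88.25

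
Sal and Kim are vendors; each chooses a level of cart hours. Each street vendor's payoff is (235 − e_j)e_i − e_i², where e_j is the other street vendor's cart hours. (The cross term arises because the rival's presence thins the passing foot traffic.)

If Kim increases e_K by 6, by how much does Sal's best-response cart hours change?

Sal's payoff is (235 − e_K)e_S − e_S².
∂π/∂e_S = 235 − e_K − 2e_S = 0, so e_S = 117.5 − 0.5e_K.
The reaction-function slope is −0.5, so a 6-unit rise in e_K moves e_S by −0.5 × 6 = −3. Sal's best response falls — the actions are strategic substitutes.

-3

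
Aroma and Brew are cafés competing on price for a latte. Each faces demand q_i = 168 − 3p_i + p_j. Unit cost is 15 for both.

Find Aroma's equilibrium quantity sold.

Aroma's profit: π = (p_{Aroma} − 15)(168 − 3p_{Aroma} + p_{Brew}).
∂π/∂p_{Aroma} = 213 − 6p_{Aroma} + p_{Brew} = 0 ⇒ p_{Aroma} = 35.5 + (1/6)p_{Brew}.
The game is symmetric, so in equilibrium p_{Brew} = p_{Aroma}: the reaction function gives (5/6)p_{Aroma} = 35.5, hence p_{Aroma} = 42.6.
q_{Aroma} = 168 − 3·42.6 + 42.6 = 82.8.

82.8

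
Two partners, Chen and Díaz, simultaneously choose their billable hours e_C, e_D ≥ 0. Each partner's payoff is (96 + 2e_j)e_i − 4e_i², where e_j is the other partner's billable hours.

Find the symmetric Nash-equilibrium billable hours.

Chen's payoff is (96 + 2e_D)e_C − 4e_C².
∂π/∂e_C = 96 + 2e_D − 8e_C = 0, so e_C = 12 + 0.25e_D.
By symmetry e_D = e_C; substituting into the reaction function, 0.75e_C = 12 and e_C = 16.

16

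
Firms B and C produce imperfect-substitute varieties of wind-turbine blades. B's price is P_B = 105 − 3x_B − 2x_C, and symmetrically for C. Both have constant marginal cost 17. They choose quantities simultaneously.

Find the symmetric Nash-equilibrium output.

11

Firm B's profit: π = x_B(105 − 3x_B − 2x_C) − 17x_B.
∂π/∂x_B = 88 − 6x_B − 2x_C = 0 ⇒ x_B = 44/3 − (1/3)x_C.
The game is symmetric, so in equilibrium x_C = x_B: the reaction function gives (4/3)x_B = 44/3, hence x_B = 11.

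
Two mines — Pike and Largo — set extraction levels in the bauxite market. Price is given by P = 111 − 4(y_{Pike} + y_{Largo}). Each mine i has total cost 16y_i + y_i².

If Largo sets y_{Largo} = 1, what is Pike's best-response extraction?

Mine Pike's profit: π = y_{Pike}(111 − 4(y_{Pike} + y_{Largo})) − 16y_{Pike} − y_{Pike}².
∂π/∂y_{Pike} = 95 − 10y_{Pike} − 4y_{Largo} = 0, so y_{Pike} = 9.5 − 0.4y_{Largo}.
At y_{Largo} = 1: y_{Pike} = 9.5 − 0.4·1 = 9.1.

9.1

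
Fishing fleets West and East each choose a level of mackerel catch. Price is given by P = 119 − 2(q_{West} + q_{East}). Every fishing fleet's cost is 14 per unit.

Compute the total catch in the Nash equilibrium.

35

Fishing fleet West's profit: π = q_{West}(119 − 2(q_{West} + q_{East})) − 14q_{West}.
∂π/∂q_{West} = 105 − 4q_{West} − 2q_{East} = 0, so q_{West} = 26.25 − 0.5q_{East}.
Setting q_{West} = q_{East} in the reaction function: q_{West} = 26.25 − 0.5q_{West}, so q_{West} = 26.25 / 1.5 = 17.5.
Total catch: 17.5 + 17.5 = 35.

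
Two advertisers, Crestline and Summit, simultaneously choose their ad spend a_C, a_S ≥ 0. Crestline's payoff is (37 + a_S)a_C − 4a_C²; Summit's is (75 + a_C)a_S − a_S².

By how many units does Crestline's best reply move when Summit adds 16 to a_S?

Expanding Crestline's payoff: 37a_C + a_Sa_C − 4a_C².
∂π/∂a_C = 37 + a_S − 8a_C = 0, so a_C = 4.625 + 0.125a_S.
The reaction-function slope is 0.125, so a 16-unit rise in a_S moves a_C by 0.125 × 16 = 2. Crestline's best response rises — the actions are strategic complements.

2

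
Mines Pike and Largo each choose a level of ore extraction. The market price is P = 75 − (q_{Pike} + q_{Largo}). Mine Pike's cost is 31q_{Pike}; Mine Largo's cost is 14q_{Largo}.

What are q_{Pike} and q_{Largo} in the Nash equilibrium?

9, 26

Mine Pike's profit: π = q_{Pike}(75 − (q_{Pike} + q_{Largo})) − 31q_{Pike}.
∂π/∂q_{Pike} = 44 − 2q_{Pike} − q_{Largo} = 0, so q_{Pike} = 22 − 0.5q_{Largo}.
By the same steps for Largo: q_{Largo} = 30.5 − 0.5q_{Pike}.
Substituting the second reaction function into the first: q_{Pike} = 22 − 0.5(30.5 − 0.5q_{Pike}), which gives 0.75q_{Pike} = 6.75 ⇒ q_{Pike} = 9.
Then q_{Largo} = 30.5 − 0.5·9 = 26.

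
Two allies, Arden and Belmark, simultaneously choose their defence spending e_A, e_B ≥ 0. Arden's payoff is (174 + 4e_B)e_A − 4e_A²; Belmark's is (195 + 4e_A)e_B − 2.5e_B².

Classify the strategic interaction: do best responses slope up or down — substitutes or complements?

strategic complements

Expanding Arden's payoff: 174e_A + 4e_Be_A − 4e_A².
∂π/∂e_A = 174 + 4e_B − 8e_A = 0, so e_A = 21.75 + 0.5e_B.
The best-response slope de_A/de_B = 0.5 > 0: the reaction function is upward-sloping, so the choices are strategic complements.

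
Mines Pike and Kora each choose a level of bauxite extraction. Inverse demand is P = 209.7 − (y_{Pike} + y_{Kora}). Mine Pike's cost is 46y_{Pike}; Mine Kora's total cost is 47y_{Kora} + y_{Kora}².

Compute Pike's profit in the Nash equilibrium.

Mine Pike's profit: π = y_{Pike}(209.7 − (y_{Pike} + y_{Kora})) − 46y_{Pike}.
∂π/∂y_{Pike} = 163.7 − 2y_{Pike} − y_{Kora} = 0, so y_{Pike} = 81.85 − 0.5y_{Kora}.
For Kora: ∂π/∂y_{Kora} = 162.7 − 4y_{Kora} − y_{Pike} = 0 ⇒ y_{Kora} = 40.675 − 0.25y_{Pike}.
Solving the two reaction functions simultaneously: (1 − (−0.5)(−0.25))y_{Pike} = 81.85 − 0.5·40.675, so 0.875y_{Pike} = 61.5125 and y_{Pike} = 70.3.
Then y_{Kora} = 40.675 − 0.25·70.3 = 23.1.
Price P = 209.7 − 93.4 = 116.3.
Pike's profit: (116.3 − 46)·70.3 = 4942.09.

4942.09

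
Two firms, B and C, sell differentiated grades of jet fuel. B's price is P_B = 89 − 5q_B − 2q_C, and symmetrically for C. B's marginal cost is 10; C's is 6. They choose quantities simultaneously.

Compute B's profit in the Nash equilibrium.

Firm B's profit: π = q_B(89 − 5q_B − 2q_C) − 10q_B.
∂π/∂q_B = 79 − 10q_B − 2q_C = 0 ⇒ q_B = 7.9 − 0.2q_C.
Similarly q_C = 8.3 − 0.2q_B.
Substituting the second reaction function into the first: q_B = 7.9 − 0.2(8.3 − 0.2q_B), which gives 0.96q_B = 6.24 ⇒ q_B = 6.5.
Then q_C = 8.3 − 0.2·6.5 = 7.
P_B = 89 − 5·6.5 − 2·7 = 42.5.
Profit = (42.5 − 10)·6.5 = 211.25.

211.25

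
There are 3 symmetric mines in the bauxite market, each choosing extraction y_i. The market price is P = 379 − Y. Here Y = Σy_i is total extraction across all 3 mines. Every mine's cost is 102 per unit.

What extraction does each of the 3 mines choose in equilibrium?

A representative mine's profit is π_i = y_i(379 − Y) − 102y_i, with Y = y_i + Σ_{j≠i} y_j.
First-order condition: 277 − 2y_i − Σ_{j≠i} y_j = 0.
Imposing symmetry (y_j = y for all j) turns Σ_{j≠i} y_j into 2y, so 277 = 4y and y = 69.25.

69.25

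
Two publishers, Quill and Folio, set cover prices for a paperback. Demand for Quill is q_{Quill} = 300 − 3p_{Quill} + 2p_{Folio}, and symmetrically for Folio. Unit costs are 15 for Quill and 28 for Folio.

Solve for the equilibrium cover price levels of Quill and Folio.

Quill's profit: π = (p_{Quill} − 15)(300 − 3p_{Quill} + 2p_{Folio}).
∂π/∂p_{Quill} = 345 − 6p_{Quill} + 2p_{Folio} = 0 ⇒ p_{Quill} = 57.5 + (1/3)p_{Folio}.
Similarly p_{Folio} = 64 + (1/3)p_{Quill}.
Substituting the second reaction function into the first: p_{Quill} = 57.5 + (1/3)(64 + (1/3)p_{Quill}), which gives (8/9)p_{Quill} = 473/6 ⇒ p_{Quill} = 88.6875.
Then p_{Folio} = 64 + (1/3)·88.6875 = 93.5625.

88.6875, 93.5625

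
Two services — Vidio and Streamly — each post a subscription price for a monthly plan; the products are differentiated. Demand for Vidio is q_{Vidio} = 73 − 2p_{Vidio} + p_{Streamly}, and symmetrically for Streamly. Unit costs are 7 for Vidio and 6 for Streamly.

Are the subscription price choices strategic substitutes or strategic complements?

Vidio's profit: π = (p_{Vidio} − 7)(73 − 2p_{Vidio} + p_{Streamly}).
∂π/∂p_{Vidio} = 87 − 4p_{Vidio} + p_{Streamly} = 0 ⇒ p_{Vidio} = 21.75 + 0.25p_{Streamly}.
The best-response slope dp_{Vidio}/dp_{Streamly} = 0.25 > 0: the reaction function is upward-sloping, so the choices are strategic complements.

strategic complements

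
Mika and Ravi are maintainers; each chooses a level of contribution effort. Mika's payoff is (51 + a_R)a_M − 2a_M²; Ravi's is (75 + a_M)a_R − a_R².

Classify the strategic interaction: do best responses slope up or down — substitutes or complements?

strategic complements

Expanding Mika's payoff: 51a_M + a_Ra_M − 2a_M².
∂π/∂a_M = 51 + a_R − 4a_M = 0, so a_M = 12.75 + 0.25a_R.
The best-response slope da_M/da_R = 0.25 > 0: the reaction function is upward-sloping, so the choices are strategic complements.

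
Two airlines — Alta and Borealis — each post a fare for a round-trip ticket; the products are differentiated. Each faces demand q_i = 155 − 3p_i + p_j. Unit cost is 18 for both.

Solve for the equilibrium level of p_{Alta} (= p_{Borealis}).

Alta's profit: π = (p_{Alta} − 18)(155 − 3p_{Alta} + p_{Borealis}).
∂π/∂p_{Alta} = 209 − 6p_{Alta} + p_{Borealis} = 0 ⇒ p_{Alta} = 209/6 + (1/6)p_{Borealis}.
Setting p_{Alta} = p_{Borealis} in the reaction function: p_{Alta} = 209/6 + (1/6)p_{Alta}, so p_{Alta} = (209/6) / (5/6) = 41.8.

41.8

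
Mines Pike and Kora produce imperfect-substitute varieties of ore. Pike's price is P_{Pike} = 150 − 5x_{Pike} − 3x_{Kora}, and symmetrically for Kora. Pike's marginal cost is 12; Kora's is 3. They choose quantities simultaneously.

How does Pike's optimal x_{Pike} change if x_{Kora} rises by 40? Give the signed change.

-12

Mine Pike's profit: π = x_{Pike}(150 − 5x_{Pike} − 3x_{Kora}) − 12x_{Pike}.
∂π/∂x_{Pike} = 138 − 10x_{Pike} − 3x_{Kora} = 0 ⇒ x_{Pike} = 13.8 − 0.3x_{Kora}.
The reaction-function slope is −0.3, so a 40-unit rise in x_{Kora} moves x_{Pike} by −0.3 × 40 = −12. Pike's best response falls — the actions are strategic substitutes.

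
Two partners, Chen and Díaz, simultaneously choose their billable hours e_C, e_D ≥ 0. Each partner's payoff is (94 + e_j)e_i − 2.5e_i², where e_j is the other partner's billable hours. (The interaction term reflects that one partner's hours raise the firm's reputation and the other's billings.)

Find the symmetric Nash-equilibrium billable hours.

23.5

Chen's payoff is (94 + e_D)e_C − 2.5e_C².
∂π/∂e_C = 94 + e_D − 5e_C = 0, so e_C = 18.8 + 0.2e_D.
Setting e_C = e_D in the reaction function: e_C = 18.8 + 0.2e_C, so e_C = 18.8 / 0.8 = 23.5.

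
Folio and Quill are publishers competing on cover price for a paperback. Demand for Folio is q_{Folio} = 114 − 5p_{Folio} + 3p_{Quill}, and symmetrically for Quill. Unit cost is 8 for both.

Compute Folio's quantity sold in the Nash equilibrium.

70

Folio's profit: π = (p_{Folio} − 8)(114 − 5p_{Folio} + 3p_{Quill}).
∂π/∂p_{Folio} = 154 − 10p_{Folio} + 3p_{Quill} = 0 ⇒ p_{Folio} = 15.4 + 0.3p_{Quill}.
Setting p_{Folio} = p_{Quill} in the reaction function: p_{Folio} = 15.4 + 0.3p_{Folio}, so p_{Folio} = 15.4 / 0.7 = 22.
q_{Folio} = 114 − 5·22 + 3·22 = 70.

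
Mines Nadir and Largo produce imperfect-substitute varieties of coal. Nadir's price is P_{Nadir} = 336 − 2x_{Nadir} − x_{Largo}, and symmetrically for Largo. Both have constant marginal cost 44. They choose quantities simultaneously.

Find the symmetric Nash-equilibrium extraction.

Mine Nadir's profit: π = x_{Nadir}(336 − 2x_{Nadir} − x_{Largo}) − 44x_{Nadir}.
∂π/∂x_{Nadir} = 292 − 4x_{Nadir} − x_{Largo} = 0 ⇒ x_{Nadir} = 73 − 0.25x_{Largo}.
Setting x_{Nadir} = x_{Largo} in the reaction function: x_{Nadir} = 73 − 0.25x_{Nadir}, so x_{Nadir} = 73 / 1.25 = 58.4.

58.4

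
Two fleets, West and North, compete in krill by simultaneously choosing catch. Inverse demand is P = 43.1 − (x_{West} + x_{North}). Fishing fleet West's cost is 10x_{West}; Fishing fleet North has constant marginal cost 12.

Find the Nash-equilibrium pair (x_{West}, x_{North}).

11.7, 9.7

Fishing fleet West's profit: π = x_{West}(43.1 − (x_{West} + x_{North})) − 10x_{West}.
∂π/∂x_{West} = 33.1 − 2x_{West} − x_{North} = 0, so x_{West} = 16.55 − 0.5x_{North}.
By the same steps for North: x_{North} = 15.55 − 0.5x_{West}.
Plugging x_{North} into West's best response: x_{West} = 16.55 − 0.5(15.55 − 0.5x_{West}) ⇒ 0.75x_{West} = 8.775, so x_{West} = 11.7.
Then x_{North} = 15.55 − 0.5·11.7 = 9.7.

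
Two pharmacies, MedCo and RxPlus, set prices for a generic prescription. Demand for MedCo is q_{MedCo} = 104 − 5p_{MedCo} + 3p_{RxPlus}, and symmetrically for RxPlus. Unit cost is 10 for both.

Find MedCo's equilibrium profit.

720

MedCo's profit: π = (p_{MedCo} − 10)(104 − 5p_{MedCo} + 3p_{RxPlus}).
∂π/∂p_{MedCo} = 154 − 10p_{MedCo} + 3p_{RxPlus} = 0 ⇒ p_{MedCo} = 15.4 + 0.3p_{RxPlus}.
Setting p_{MedCo} = p_{RxPlus} in the reaction function: p_{MedCo} = 15.4 + 0.3p_{MedCo}, so p_{MedCo} = 15.4 / 0.7 = 22.
q_{MedCo} = 104 − 5·22 + 3·22 = 60.
Profit = (22 − 10)·60 = 720.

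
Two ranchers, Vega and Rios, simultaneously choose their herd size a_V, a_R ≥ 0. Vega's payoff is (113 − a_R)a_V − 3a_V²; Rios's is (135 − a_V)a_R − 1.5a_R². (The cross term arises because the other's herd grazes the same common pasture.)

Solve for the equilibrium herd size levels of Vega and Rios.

12, 41

Expanding Vega's payoff: 113a_V − a_Ra_V − 3a_V².
∂π/∂a_V = 113 − a_R − 6a_V = 0, so a_V = 113/6 − (1/6)a_R.
Likewise for Rios: a_R = 45 − (1/3)a_V.
Substituting the second reaction function into the first: a_V = 113/6 − (1/6)(45 − (1/3)a_V), which gives (17/18)a_V = 34/3 ⇒ a_V = 12.
Then a_R = 45 − (1/3)·12 = 41.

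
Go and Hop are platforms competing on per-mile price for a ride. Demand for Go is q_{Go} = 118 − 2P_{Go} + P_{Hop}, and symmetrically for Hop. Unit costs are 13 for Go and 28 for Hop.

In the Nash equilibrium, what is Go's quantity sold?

Go's profit: π = (P_{Go} − 13)(118 − 2P_{Go} + P_{Hop}).
∂π/∂P_{Go} = 144 − 4P_{Go} + P_{Hop} = 0 ⇒ P_{Go} = 36 + 0.25P_{Hop}.
Similarly P_{Hop} = 43.5 + 0.25P_{Go}.
Plugging P_{Hop} into Go's best response: P_{Go} = 36 + 0.25(43.5 + 0.25P_{Go}) ⇒ 0.9375P_{Go} = 46.875, so P_{Go} = 50.
Then P_{Hop} = 43.5 + 0.25·50 = 56.
q_{Go} = 118 − 2·50 + 56 = 74.

74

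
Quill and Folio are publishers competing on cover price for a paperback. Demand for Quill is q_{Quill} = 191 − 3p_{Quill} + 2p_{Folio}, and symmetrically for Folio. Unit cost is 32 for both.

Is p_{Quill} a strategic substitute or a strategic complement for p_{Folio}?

Quill's profit: π = (p_{Quill} − 32)(191 − 3p_{Quill} + 2p_{Folio}).
∂π/∂p_{Quill} = 287 − 6p_{Quill} + 2p_{Folio} = 0 ⇒ p_{Quill} = 287/6 + (1/3)p_{Folio}.
The best-response slope dp_{Quill}/dp_{Folio} = 1/3 > 0: the reaction function is upward-sloping, so the choices are strategic complements.

strategic complements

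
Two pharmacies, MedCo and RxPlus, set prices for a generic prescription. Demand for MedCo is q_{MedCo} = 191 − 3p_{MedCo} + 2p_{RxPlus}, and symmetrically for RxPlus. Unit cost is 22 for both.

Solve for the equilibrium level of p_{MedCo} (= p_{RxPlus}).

64.25

MedCo's profit: π = (p_{MedCo} − 22)(191 − 3p_{MedCo} + 2p_{RxPlus}).
∂π/∂p_{MedCo} = 257 − 6p_{MedCo} + 2p_{RxPlus} = 0 ⇒ p_{MedCo} = 257/6 + (1/3)p_{RxPlus}.
The game is symmetric, so in equilibrium p_{RxPlus} = p_{MedCo}: the reaction function gives (2/3)p_{MedCo} = 257/6, hence p_{MedCo} = 64.25.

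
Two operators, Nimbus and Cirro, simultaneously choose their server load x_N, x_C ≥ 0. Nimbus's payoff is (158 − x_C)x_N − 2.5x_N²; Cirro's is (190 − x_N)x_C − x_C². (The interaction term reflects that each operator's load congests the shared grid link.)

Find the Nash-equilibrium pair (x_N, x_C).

Expanding Nimbus's payoff: 158x_N − x_Cx_N − 2.5x_N².
∂π/∂x_N = 158 − x_C − 5x_N = 0, so x_N = 31.6 − 0.2x_C.
Likewise for Cirro: x_C = 95 − 0.5x_N.
Substituting the second reaction function into the first: x_N = 31.6 − 0.2(95 − 0.5x_N), which gives 0.9x_N = 12.6 ⇒ x_N = 14.
Then x_C = 95 − 0.5·14 = 88.

14, 88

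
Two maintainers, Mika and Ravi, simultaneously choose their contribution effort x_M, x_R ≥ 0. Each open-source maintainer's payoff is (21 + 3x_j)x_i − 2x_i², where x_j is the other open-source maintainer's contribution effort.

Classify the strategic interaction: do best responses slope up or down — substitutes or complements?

Mika's payoff is (21 + 3x_R)x_M − 2x_M².
∂π/∂x_M = 21 + 3x_R − 4x_M = 0, so x_M = 5.25 + 0.75x_R.
The best-response slope dx_M/dx_R = 0.75 > 0: the reaction function is upward-sloping, so the choices are strategic complements.

strategic complements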